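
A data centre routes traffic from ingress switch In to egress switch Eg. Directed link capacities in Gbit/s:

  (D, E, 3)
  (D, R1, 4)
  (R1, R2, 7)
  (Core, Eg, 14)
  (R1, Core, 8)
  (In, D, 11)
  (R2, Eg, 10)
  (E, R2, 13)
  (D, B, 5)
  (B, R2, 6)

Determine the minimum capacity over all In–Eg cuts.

Augment In→D→E→R2→Eg: bottleneck 3, flow now 3.
Augment In→D→R1→R2→Eg: bottleneck 4, flow now 7.
Augment In→D→B→R2→Eg: bottleneck 3, flow now 10.
Augment In→D→B→R2→R1→Core→Eg: bottleneck 1, flow now 11. (uses reverse residual edge)
No augmenting path remains; maximum flow = 11.
By max-flow min-cut, the minimum cut capacity equals the max flow.
In the residual graph, reachable from In: {In}.
Min-cut edges: In→D (11); capacity 11 = 11.

11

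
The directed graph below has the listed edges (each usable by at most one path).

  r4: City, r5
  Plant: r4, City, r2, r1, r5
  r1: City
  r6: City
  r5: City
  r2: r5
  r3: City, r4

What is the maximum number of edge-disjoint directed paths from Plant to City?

Assign every edge capacity 1; by Menger, the answer equals the max flow.
Path Plant→City (+1); total 1.
Path Plant→r1→City (+1); total 2.
Path Plant→r4→City (+1); total 3.
Path Plant→r5→City (+1); total 4.
No residual Plant→City path; max flow = 4.
Certifying cut of size 4: {Plant→City, Plant→r1, Plant→r4, r5→City}.

4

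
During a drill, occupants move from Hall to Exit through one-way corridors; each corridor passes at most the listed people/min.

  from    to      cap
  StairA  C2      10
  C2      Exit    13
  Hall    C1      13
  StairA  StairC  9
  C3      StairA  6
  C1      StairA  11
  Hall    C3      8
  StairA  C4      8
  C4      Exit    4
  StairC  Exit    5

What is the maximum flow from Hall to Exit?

Augment Hall→C3→StairA→C2→Exit: bottleneck 6, flow now 6.
Augment Hall→C1→StairA→C2→Exit: bottleneck 4, flow now 10.
Augment Hall→C1→StairA→StairC→Exit: bottleneck 5, flow now 15.
Augment Hall→C1→StairA→C4→Exit: bottleneck 2, flow now 17.
No augmenting path remains; maximum flow = 17.
In the residual graph, reachable from Hall: {Hall, C3, C1}.
Min-cut edges: C3→StairA (6), C1→StairA (11); capacity 6 + 11 = 17.
This cut is saturated, so no flow can exceed 17.

17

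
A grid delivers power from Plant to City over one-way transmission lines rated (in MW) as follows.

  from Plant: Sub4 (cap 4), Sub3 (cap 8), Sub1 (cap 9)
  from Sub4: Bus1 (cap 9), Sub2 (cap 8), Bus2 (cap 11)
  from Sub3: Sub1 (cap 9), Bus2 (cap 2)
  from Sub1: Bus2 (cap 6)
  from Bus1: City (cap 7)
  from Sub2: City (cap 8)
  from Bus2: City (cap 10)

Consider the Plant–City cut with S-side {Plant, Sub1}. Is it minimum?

No — its capacity is 18, but the minimum cut has capacity 12.

Given cut capacity: 4 + 8 + 6 = 18.
Augment Plant→Sub4→Bus1→City: bottleneck 4, flow now 4.
Augment Plant→Sub3→Bus2→City: bottleneck 2, flow now 6.
Augment Plant→Sub1→Bus2→City: bottleneck 6, flow now 12.
No augmenting path remains; maximum flow = 12.
In the residual graph, reachable from Plant: {Plant, Sub3, Sub1}.
Min-cut edges: Plant→Sub4 (4), Sub3→Bus2 (2), Sub1→Bus2 (6); capacity 4 + 2 + 6 = 12.
Cut capacity 18 exceeds the max flow 12, so it is not minimum.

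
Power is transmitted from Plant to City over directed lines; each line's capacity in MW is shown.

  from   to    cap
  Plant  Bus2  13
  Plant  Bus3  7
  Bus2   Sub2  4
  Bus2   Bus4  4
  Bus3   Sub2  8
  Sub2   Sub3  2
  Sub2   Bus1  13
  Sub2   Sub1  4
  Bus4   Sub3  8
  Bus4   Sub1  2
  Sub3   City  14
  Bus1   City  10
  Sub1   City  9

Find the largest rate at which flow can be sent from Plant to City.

15

Augment Plant→Bus2→Sub2→Sub3→City: bottleneck 2, flow now 2.
Augment Plant→Bus2→Sub2→Bus1→City: bottleneck 2, flow now 4.
Augment Plant→Bus2→Bus4→Sub3→City: bottleneck 4, flow now 8.
Augment Plant→Bus3→Sub2→Bus1→City: bottleneck 7, flow now 15.
No augmenting path remains; maximum flow = 15.
In the residual graph, reachable from Plant: {Plant, Bus2}.
Min-cut edges: Plant→Bus3 (7), Bus2→Sub2 (4), Bus2→Bus4 (4); capacity 7 + 4 + 4 = 15.
This cut is saturated, so no flow can exceed 15.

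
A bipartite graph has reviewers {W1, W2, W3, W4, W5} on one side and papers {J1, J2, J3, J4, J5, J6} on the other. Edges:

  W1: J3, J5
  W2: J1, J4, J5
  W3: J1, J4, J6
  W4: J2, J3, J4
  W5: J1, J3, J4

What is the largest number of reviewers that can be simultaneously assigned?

5

Unit-capacity flow: source→left, listed edges, right→sink; max matching = max flow.
Augmenting path W1→J3 (+1); matched 1.
Augmenting path W2→J1 (+1); matched 2.
Augmenting path W3→J4 (+1); matched 3.
Augmenting path W4→J2 (+1); matched 4.
Augmenting path W5→J1→W2→J5 (+1); matched 5.
No augmenting path remains; maximum matching = 5.
König certificate: {W1, W2, W3, W4, W5} is a vertex cover of size 5 (every listed pair touches it), so no matching can be larger.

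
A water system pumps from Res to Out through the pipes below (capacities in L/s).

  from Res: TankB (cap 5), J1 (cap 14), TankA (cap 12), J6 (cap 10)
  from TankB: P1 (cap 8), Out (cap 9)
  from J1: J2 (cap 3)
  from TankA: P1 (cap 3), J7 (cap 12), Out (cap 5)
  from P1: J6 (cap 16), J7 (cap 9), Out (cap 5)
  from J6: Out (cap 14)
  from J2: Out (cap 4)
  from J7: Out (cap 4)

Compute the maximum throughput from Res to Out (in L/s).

30

Augment Res→TankB→Out: bottleneck 5, flow now 5.
Augment Res→TankA→Out: bottleneck 5, flow now 10.
Augment Res→J6→Out: bottleneck 10, flow now 20.
Augment Res→J1→J2→Out: bottleneck 3, flow now 23.
Augment Res→TankA→P1→Out: bottleneck 3, flow now 26.
Augment Res→TankA→J7→Out: bottleneck 4, flow now 30.
No augmenting path remains; maximum flow = 30.
In the residual graph, reachable from Res: {Res, J1}.
Min-cut edges: Res→TankB (5), Res→TankA (12), Res→J6 (10), J1→J2 (3); capacity 5 + 12 + 10 + 3 = 30.
This cut is saturated, so no flow can exceed 30.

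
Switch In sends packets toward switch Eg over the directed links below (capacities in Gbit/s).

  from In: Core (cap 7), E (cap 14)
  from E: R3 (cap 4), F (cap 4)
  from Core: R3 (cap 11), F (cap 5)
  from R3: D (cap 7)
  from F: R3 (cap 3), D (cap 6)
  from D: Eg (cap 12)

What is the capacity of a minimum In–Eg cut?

Augment In→E→R3→D→Eg: bottleneck 4, flow now 4.
Augment In→E→F→D→Eg: bottleneck 4, flow now 8.
Augment In→Core→R3→D→Eg: bottleneck 3, flow now 11.
Augment In→Core→F→D→Eg: bottleneck 1, flow now 12.
No augmenting path remains; maximum flow = 12.
By max-flow min-cut, the minimum cut capacity equals the max flow.
In the residual graph, reachable from In: {In, E, Core, R3, F, D}.
Min-cut edges: D→Eg (12); capacity 12 = 12.

12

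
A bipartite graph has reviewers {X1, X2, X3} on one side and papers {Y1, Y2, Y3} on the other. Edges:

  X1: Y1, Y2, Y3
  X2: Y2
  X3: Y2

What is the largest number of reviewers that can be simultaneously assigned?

Unit-capacity flow: source→left, listed edges, right→sink; max matching = max flow.
Augmenting path X1→Y1 (+1); matched 1.
Augmenting path X2→Y2 (+1); matched 2.
No augmenting path remains; maximum matching = 2.
König certificate: {X1, Y2} is a vertex cover of size 2 (every listed pair touches it), so no matching can be larger.

2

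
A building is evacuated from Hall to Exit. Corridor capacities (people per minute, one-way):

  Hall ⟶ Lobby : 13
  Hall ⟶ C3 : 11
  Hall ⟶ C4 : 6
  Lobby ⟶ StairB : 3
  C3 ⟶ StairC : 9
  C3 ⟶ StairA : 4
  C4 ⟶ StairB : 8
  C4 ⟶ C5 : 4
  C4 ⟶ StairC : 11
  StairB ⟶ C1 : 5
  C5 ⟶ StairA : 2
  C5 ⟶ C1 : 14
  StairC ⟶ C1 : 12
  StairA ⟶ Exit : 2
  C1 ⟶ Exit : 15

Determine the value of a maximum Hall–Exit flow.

Augment Hall→C3→StairA→Exit: bottleneck 2, flow now 2.
Augment Hall→Lobby→StairB→C1→Exit: bottleneck 3, flow now 5.
Augment Hall→C3→StairC→C1→Exit: bottleneck 9, flow now 14.
Augment Hall→C4→StairB→C1→Exit: bottleneck 2, flow now 16.
Augment Hall→C4→C5→C1→Exit: bottleneck 1, flow now 17.
No augmenting path remains; maximum flow = 17.
In the residual graph, reachable from Hall: {Hall, Lobby, C3, C4, StairB, C5, StairC, StairA, C1}.
Min-cut edges: StairA→Exit (2), C1→Exit (15); capacity 2 + 15 = 17.
This cut is saturated, so no flow can exceed 17.

17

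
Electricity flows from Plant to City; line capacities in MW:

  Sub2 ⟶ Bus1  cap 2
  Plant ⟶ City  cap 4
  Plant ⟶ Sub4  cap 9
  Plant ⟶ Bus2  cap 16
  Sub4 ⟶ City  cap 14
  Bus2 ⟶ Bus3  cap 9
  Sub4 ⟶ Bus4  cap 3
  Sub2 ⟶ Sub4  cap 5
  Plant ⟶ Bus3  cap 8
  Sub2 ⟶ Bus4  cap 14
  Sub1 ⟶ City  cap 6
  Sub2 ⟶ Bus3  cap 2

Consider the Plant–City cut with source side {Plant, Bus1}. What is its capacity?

Edges leaving {Plant, Bus1}: Plant→Bus2 (16), Plant→Sub4 (9), Plant→Bus3 (8), Plant→City (4).
Cut capacity = 16 + 9 + 8 + 4 = 37.

37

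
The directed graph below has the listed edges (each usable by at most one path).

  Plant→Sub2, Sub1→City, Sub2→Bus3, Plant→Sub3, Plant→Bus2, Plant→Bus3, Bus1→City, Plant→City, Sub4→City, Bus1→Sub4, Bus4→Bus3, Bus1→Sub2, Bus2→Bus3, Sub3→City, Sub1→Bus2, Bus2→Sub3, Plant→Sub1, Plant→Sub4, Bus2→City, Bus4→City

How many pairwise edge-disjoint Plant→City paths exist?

5

Assign every edge capacity 1; by Menger, the answer equals the max flow.
Path Plant→City (+1); total 1.
Path Plant→Sub1→City (+1); total 2.
Path Plant→Bus2→City (+1); total 3.
Path Plant→Sub4→City (+1); total 4.
Path Plant→Sub3→City (+1); total 5.
No residual Plant→City path; max flow = 5.
Certifying cut of size 5: {Plant→Bus2, Plant→City, Plant→Sub1, Plant→Sub3, Plant→Sub4}.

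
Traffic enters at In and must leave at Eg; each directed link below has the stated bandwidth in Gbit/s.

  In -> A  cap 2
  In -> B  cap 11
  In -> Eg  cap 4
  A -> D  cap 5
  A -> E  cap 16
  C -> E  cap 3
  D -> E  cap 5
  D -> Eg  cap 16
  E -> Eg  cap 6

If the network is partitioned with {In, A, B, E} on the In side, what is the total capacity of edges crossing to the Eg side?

15

Edges leaving {In, A, B, E}: In→Eg (4), A→D (5), E→Eg (6).
Cut capacity = 4 + 5 + 6 = 15.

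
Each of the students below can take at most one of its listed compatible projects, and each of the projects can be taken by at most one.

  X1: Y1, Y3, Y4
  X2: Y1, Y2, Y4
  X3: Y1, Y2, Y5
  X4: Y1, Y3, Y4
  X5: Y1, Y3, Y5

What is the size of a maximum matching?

Unit-capacity flow: source→left, listed edges, right→sink; max matching = max flow.
Augmenting path X1→Y1 (+1); matched 1.
Augmenting path X2→Y2 (+1); matched 2.
Augmenting path X3→Y5 (+1); matched 3.
Augmenting path X4→Y3 (+1); matched 4.
Augmenting path X5→Y1→X1→Y4 (+1); matched 5.
No augmenting path remains; maximum matching = 5.
König certificate: {X1, X2, X3, X4, X5} is a vertex cover of size 5 (every listed pair touches it), so no matching can be larger.

5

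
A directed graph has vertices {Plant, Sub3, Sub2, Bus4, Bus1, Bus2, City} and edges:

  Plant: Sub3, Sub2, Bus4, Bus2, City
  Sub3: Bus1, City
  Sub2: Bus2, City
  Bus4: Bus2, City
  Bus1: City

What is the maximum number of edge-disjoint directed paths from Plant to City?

Assign every edge capacity 1; by Menger, the answer equals the max flow.
Path Plant→City (+1); total 1.
Path Plant→Sub3→City (+1); total 2.
Path Plant→Sub2→City (+1); total 3.
Path Plant→Bus4→City (+1); total 4.
No residual Plant→City path; max flow = 4.
Certifying cut of size 4: {Plant→Bus4, Plant→City, Plant→Sub2, Plant→Sub3}.

4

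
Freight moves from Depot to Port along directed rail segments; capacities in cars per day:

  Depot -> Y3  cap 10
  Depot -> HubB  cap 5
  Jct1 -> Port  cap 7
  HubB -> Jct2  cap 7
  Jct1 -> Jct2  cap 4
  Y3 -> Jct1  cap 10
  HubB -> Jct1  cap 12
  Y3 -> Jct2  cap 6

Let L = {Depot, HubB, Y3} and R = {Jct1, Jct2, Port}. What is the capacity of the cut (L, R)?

Edges leaving {Depot, HubB, Y3}: HubB→Jct1 (12), HubB→Jct2 (7), Y3→Jct1 (10), Y3→Jct2 (6).
Cut capacity = 12 + 7 + 10 + 6 = 35.

35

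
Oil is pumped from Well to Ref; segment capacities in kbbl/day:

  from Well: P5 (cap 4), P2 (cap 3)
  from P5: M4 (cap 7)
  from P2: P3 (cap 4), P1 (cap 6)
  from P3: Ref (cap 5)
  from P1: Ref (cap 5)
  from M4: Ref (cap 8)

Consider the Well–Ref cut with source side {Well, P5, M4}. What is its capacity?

Edges leaving {Well, P5, M4}: Well→P2 (3), M4→Ref (8).
Cut capacity = 3 + 8 = 11.

11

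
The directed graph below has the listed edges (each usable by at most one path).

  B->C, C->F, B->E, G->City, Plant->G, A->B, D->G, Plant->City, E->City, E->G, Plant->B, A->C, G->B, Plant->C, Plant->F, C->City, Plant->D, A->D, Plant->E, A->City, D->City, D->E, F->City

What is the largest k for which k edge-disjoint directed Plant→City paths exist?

6

Assign every edge capacity 1; by Menger, the answer equals the max flow.
Path Plant→City (+1); total 1.
Path Plant→C→City (+1); total 2.
Path Plant→D→City (+1); total 3.
Path Plant→E→City (+1); total 4.
Path Plant→F→City (+1); total 5.
Path Plant→G→City (+1); total 6.
No residual Plant→City path; max flow = 6.
Certifying cut of size 6: {C→City, E→City, F→City, G→City, Plant→City, Plant→D}.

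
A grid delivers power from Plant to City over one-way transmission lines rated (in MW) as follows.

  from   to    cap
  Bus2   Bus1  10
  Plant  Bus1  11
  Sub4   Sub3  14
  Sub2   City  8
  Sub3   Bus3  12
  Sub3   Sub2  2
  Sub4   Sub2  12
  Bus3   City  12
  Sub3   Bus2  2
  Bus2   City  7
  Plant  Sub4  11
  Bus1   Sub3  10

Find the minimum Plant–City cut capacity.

21

Augment Plant→Sub4→Sub2→City: bottleneck 8, flow now 8.
Augment Plant→Bus1→Sub3→Bus3→City: bottleneck 10, flow now 18.
Augment Plant→Sub4→Sub3→Bus3→City: bottleneck 2, flow now 20.
Augment Plant→Sub4→Sub3→Bus2→City: bottleneck 1, flow now 21.
No augmenting path remains; maximum flow = 21.
By max-flow min-cut, the minimum cut capacity equals the max flow.
In the residual graph, reachable from Plant: {Plant, Bus1}.
Min-cut edges: Plant→Sub4 (11), Bus1→Sub3 (10); capacity 11 + 10 = 21.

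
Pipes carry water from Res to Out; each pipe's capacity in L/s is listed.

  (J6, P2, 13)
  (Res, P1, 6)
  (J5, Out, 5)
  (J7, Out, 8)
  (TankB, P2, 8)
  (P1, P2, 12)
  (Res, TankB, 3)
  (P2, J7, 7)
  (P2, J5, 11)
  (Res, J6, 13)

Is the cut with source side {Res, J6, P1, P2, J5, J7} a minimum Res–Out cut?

Given cut capacity: 3 + 5 + 8 = 16.
Augment Res→J6→P2→J5→Out: bottleneck 5, flow now 5.
Augment Res→J6→P2→J7→Out: bottleneck 7, flow now 12.
No augmenting path remains; maximum flow = 12.
In the residual graph, reachable from Res: {Res, J6, TankB, P1, P2, J5}.
Min-cut edges: P2→J7 (7), J5→Out (5); capacity 7 + 5 = 12.
Cut capacity 16 exceeds the max flow 12, so it is not minimum.

No — its capacity is 16, but the minimum cut has capacity 12.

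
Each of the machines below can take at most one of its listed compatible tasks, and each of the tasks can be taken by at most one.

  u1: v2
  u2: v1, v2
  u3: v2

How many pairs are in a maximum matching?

Unit-capacity flow: source→left, listed edges, right→sink; max matching = max flow.
Augmenting path u1→v2 (+1); matched 1.
Augmenting path u2→v1 (+1); matched 2.
No augmenting path remains; maximum matching = 2.
König certificate: {u2, v2} is a vertex cover of size 2 (every listed pair touches it), so no matching can be larger.

2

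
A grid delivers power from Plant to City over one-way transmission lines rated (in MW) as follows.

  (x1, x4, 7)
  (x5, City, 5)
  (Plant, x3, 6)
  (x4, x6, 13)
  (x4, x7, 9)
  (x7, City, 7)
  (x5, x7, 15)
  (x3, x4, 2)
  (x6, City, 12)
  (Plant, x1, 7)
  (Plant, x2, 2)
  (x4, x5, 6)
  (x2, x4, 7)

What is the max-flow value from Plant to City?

Augment Plant→x1→x4→x5→City: bottleneck 5, flow now 5.
Augment Plant→x1→x4→x6→City: bottleneck 2, flow now 7.
Augment Plant→x2→x4→x6→City: bottleneck 2, flow now 9.
Augment Plant→x3→x4→x6→City: bottleneck 2, flow now 11.
No augmenting path remains; maximum flow = 11.
In the residual graph, reachable from Plant: {Plant, x3}.
Min-cut edges: Plant→x1 (7), Plant→x2 (2), x3→x4 (2); capacity 7 + 2 + 2 = 11.
This cut is saturated, so no flow can exceed 11.

11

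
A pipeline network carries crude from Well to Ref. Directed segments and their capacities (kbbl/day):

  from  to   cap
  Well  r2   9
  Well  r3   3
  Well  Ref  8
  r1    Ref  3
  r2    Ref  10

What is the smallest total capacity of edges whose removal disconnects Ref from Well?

Augment Well→Ref: bottleneck 8, flow now 8.
Augment Well→r2→Ref: bottleneck 9, flow now 17.
No augmenting path remains; maximum flow = 17.
By max-flow min-cut, the minimum cut capacity equals the max flow.
In the residual graph, reachable from Well: {Well, r3}.
Min-cut edges: Well→r2 (9), Well→Ref (8); capacity 9 + 8 = 17.

17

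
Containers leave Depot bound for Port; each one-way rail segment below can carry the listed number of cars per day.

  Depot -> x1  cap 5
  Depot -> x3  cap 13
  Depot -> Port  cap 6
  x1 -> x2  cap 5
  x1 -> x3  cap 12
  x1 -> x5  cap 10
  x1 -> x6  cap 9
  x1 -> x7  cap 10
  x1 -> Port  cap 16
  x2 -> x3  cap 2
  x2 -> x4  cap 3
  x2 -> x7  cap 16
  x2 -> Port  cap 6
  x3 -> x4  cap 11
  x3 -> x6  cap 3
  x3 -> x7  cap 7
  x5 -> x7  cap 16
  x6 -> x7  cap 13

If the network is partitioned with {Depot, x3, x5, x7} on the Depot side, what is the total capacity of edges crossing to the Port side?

Edges leaving {Depot, x3, x5, x7}: Depot→x1 (5), Depot→Port (6), x3→x4 (11), x3→x6 (3).
Cut capacity = 5 + 6 + 11 + 3 = 25.

25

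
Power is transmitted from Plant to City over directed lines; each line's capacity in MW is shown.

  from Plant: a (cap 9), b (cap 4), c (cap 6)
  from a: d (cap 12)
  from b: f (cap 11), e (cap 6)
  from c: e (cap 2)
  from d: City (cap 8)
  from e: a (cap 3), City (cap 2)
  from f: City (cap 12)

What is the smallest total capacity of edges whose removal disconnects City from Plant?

Augment Plant→a→d→City: bottleneck 8, flow now 8.
Augment Plant→b→e→City: bottleneck 2, flow now 10.
Augment Plant→b→f→City: bottleneck 2, flow now 12.
Augment Plant→c→e→b→f→City: bottleneck 2, flow now 14. (uses reverse residual edge)
No augmenting path remains; maximum flow = 14.
By max-flow min-cut, the minimum cut capacity equals the max flow.
In the residual graph, reachable from Plant: {Plant, a, c, d}.
Min-cut edges: Plant→b (4), c→e (2), d→City (8); capacity 4 + 2 + 8 = 14.

14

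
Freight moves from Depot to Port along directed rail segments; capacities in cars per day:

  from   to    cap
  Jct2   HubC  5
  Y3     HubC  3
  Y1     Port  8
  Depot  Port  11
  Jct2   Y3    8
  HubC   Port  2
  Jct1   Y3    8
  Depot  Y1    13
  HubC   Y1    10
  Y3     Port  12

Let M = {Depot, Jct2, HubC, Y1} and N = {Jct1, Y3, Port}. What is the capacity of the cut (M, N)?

29

Edges leaving {Depot, Jct2, HubC, Y1}: Depot→Port (11), Jct2→Y3 (8), HubC→Port (2), Y1→Port (8).
Cut capacity = 11 + 8 + 2 + 8 = 29.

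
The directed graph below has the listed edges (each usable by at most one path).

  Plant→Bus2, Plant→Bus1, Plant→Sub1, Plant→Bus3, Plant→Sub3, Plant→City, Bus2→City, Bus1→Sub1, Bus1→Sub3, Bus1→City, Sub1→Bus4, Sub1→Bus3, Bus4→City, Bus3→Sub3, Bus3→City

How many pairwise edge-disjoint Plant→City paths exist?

Assign every edge capacity 1; by Menger, the answer equals the max flow.
Path Plant→City (+1); total 1.
Path Plant→Bus2→City (+1); total 2.
Path Plant→Bus1→City (+1); total 3.
Path Plant→Bus3→City (+1); total 4.
Path Plant→Sub1→Bus4→City (+1); total 5.
No residual Plant→City path; max flow = 5.
Certifying cut of size 5: {Plant→Bus1, Plant→Bus2, Plant→Bus3, Plant→City, Plant→Sub1}.

5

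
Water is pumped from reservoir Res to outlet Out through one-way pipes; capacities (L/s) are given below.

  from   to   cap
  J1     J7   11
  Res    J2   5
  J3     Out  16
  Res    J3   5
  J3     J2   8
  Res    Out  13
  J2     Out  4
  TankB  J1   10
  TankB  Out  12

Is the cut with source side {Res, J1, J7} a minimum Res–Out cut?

Given cut capacity: 5 + 5 + 13 = 23.
Augment Res→Out: bottleneck 13, flow now 13.
Augment Res→J3→Out: bottleneck 5, flow now 18.
Augment Res→J2→Out: bottleneck 4, flow now 22.
No augmenting path remains; maximum flow = 22.
In the residual graph, reachable from Res: {Res, J2}.
Min-cut edges: Res→J3 (5), Res→Out (13), J2→Out (4); capacity 5 + 13 + 4 = 22.
Cut capacity 23 exceeds the max flow 22, so it is not minimum.

No — its capacity is 23, but the minimum cut has capacity 22.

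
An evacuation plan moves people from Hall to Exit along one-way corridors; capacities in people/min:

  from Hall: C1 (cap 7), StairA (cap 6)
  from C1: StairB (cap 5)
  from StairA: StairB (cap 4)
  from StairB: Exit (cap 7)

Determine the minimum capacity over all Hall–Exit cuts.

Augment Hall→C1→StairB→Exit: bottleneck 5, flow now 5.
Augment Hall→StairA→StairB→Exit: bottleneck 2, flow now 7.
No augmenting path remains; maximum flow = 7.
By max-flow min-cut, the minimum cut capacity equals the max flow.
In the residual graph, reachable from Hall: {Hall, C1, StairA, StairB}.
Min-cut edges: StairB→Exit (7); capacity 7 = 7.

7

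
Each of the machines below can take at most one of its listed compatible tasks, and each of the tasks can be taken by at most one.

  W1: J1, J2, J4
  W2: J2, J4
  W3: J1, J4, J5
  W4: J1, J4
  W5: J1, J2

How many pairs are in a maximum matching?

4

Unit-capacity flow: source→left, listed edges, right→sink; max matching = max flow.
Augmenting path W1→J1 (+1); matched 1.
Augmenting path W2→J2 (+1); matched 2.
Augmenting path W3→J4 (+1); matched 3.
Augmenting path W4→J4→W3→J5 (+1); matched 4.
No augmenting path remains; maximum matching = 4.
König certificate: {W3, J1, J2, J4} is a vertex cover of size 4 (every listed pair touches it), so no matching can be larger.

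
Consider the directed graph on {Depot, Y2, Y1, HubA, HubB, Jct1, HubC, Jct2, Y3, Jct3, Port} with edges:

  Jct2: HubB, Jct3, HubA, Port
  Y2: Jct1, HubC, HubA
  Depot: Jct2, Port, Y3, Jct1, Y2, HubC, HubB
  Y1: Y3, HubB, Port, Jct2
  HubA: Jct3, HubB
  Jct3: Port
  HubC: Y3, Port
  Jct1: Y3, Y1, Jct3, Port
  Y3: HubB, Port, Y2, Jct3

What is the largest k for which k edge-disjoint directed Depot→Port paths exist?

Assign every edge capacity 1; by Menger, the answer equals the max flow.
Path Depot→Port (+1); total 1.
Path Depot→Jct1→Port (+1); total 2.
Path Depot→HubC→Port (+1); total 3.
Path Depot→Jct2→Port (+1); total 4.
Path Depot→Y3→Port (+1); total 5.
Path Depot→Y2→HubA→Jct3→Port (+1); total 6.
No residual Depot→Port path; max flow = 6.
Certifying cut of size 6: {Depot→HubC, Depot→Jct1, Depot→Jct2, Depot→Port, Depot→Y2, Depot→Y3}.

6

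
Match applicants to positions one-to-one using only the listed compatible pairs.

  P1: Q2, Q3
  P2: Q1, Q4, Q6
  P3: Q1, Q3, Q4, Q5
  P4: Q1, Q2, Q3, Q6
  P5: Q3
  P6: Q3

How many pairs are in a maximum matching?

5

Unit-capacity flow: source→left, listed edges, right→sink; max matching = max flow.
Augmenting path P1→Q2 (+1); matched 1.
Augmenting path P2→Q1 (+1); matched 2.
Augmenting path P3→Q3 (+1); matched 3.
Augmenting path P4→Q6 (+1); matched 4.
Augmenting path P5→Q3→P3→Q4 (+1); matched 5.
No augmenting path remains; maximum matching = 5.
König certificate: {P1, P2, P3, P4, Q3} is a vertex cover of size 5 (every listed pair touches it), so no matching can be larger.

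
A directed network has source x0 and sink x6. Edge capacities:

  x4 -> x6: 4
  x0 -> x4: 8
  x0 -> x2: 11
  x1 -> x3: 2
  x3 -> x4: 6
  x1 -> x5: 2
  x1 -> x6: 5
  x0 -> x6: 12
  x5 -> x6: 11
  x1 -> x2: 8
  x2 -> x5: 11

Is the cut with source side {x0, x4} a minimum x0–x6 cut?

Yes — it is a minimum cut (capacity 27).

Given cut capacity: 11 + 12 + 4 = 27.
Augment x0→x6: bottleneck 12, flow now 12.
Augment x0→x4→x6: bottleneck 4, flow now 16.
Augment x0→x2→x5→x6: bottleneck 11, flow now 27.
No augmenting path remains; maximum flow = 27.
Cut capacity 27 equals the max flow, so it is a minimum cut.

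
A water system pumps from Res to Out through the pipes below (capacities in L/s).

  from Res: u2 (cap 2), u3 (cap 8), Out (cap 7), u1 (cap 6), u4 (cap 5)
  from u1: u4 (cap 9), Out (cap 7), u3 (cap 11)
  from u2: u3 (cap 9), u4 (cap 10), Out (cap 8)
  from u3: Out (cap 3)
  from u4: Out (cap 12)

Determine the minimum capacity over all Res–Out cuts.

Augment Res→Out: bottleneck 7, flow now 7.
Augment Res→u1→Out: bottleneck 6, flow now 13.
Augment Res→u2→Out: bottleneck 2, flow now 15.
Augment Res→u3→Out: bottleneck 3, flow now 18.
Augment Res→u4→Out: bottleneck 5, flow now 23.
No augmenting path remains; maximum flow = 23.
By max-flow min-cut, the minimum cut capacity equals the max flow.
In the residual graph, reachable from Res: {Res, u3}.
Min-cut edges: Res→u1 (6), Res→u2 (2), Res→u4 (5), Res→Out (7), u3→Out (3); capacity 6 + 2 + 5 + 7 + 3 = 23.

23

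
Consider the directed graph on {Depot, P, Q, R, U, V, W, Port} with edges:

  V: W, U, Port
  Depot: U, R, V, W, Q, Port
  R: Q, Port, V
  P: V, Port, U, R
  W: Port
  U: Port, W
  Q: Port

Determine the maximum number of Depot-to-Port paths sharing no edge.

6

Assign every edge capacity 1; by Menger, the answer equals the max flow.
Path Depot→Port (+1); total 1.
Path Depot→Q→Port (+1); total 2.
Path Depot→R→Port (+1); total 3.
Path Depot→U→Port (+1); total 4.
Path Depot→V→Port (+1); total 5.
Path Depot→W→Port (+1); total 6.
No residual Depot→Port path; max flow = 6.
Certifying cut of size 6: {Depot→Port, Depot→Q, Depot→R, Depot→U, Depot→V, Depot→W}.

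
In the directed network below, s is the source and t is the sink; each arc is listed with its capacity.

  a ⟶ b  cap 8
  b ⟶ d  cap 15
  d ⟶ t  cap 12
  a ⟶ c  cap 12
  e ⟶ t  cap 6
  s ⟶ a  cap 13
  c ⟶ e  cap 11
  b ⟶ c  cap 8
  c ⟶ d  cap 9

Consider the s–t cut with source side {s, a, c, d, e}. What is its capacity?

26

Edges leaving {s, a, c, d, e}: a→b (8), d→t (12), e→t (6).
Cut capacity = 8 + 12 + 6 = 26.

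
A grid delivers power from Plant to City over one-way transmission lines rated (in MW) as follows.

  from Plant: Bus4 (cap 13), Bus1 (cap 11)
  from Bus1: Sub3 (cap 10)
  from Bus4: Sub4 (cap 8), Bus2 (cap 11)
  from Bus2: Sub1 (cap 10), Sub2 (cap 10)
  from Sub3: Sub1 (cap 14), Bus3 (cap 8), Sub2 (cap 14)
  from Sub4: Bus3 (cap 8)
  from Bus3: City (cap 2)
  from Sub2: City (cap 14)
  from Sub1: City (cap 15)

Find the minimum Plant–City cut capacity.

Augment Plant→Bus1→Sub3→Bus3→City: bottleneck 2, flow now 2.
Augment Plant→Bus1→Sub3→Sub2→City: bottleneck 8, flow now 10.
Augment Plant→Bus4→Bus2→Sub2→City: bottleneck 6, flow now 16.
Augment Plant→Bus4→Bus2→Sub1→City: bottleneck 5, flow now 21.
Augment Plant→Bus4→Sub4→Bus3→Sub3→Sub1→City: bottleneck 2, flow now 23. (uses reverse residual edge)
No augmenting path remains; maximum flow = 23.
By max-flow min-cut, the minimum cut capacity equals the max flow.
In the residual graph, reachable from Plant: {Plant, Bus1}.
Min-cut edges: Plant→Bus4 (13), Bus1→Sub3 (10); capacity 13 + 10 = 23.

23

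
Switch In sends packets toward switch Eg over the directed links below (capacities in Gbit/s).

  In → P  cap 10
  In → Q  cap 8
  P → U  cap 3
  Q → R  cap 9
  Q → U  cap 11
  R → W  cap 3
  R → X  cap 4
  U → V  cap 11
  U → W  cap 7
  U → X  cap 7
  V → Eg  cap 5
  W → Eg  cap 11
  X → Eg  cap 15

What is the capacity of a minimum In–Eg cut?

Augment In→P→U→V→Eg: bottleneck 3, flow now 3.
Augment In→Q→R→W→Eg: bottleneck 3, flow now 6.
Augment In→Q→R→X→Eg: bottleneck 4, flow now 10.
Augment In→Q→U→V→Eg: bottleneck 1, flow now 11.
No augmenting path remains; maximum flow = 11.
By max-flow min-cut, the minimum cut capacity equals the max flow.
In the residual graph, reachable from In: {In, P}.
Min-cut edges: In→Q (8), P→U (3); capacity 8 + 3 = 11.

11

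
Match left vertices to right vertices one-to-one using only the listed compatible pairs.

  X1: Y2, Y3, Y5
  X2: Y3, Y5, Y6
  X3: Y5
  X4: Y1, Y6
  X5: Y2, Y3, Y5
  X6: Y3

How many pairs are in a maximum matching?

Unit-capacity flow: source→left, listed edges, right→sink; max matching = max flow.
Augmenting path X1→Y2 (+1); matched 1.
Augmenting path X2→Y3 (+1); matched 2.
Augmenting path X3→Y5 (+1); matched 3.
Augmenting path X4→Y1 (+1); matched 4.
Augmenting path X5→Y3→X2→Y6 (+1); matched 5.
No augmenting path remains; maximum matching = 5.
König certificate: {X2, X4, Y2, Y3, Y5} is a vertex cover of size 5 (every listed pair touches it), so no matching can be larger.

5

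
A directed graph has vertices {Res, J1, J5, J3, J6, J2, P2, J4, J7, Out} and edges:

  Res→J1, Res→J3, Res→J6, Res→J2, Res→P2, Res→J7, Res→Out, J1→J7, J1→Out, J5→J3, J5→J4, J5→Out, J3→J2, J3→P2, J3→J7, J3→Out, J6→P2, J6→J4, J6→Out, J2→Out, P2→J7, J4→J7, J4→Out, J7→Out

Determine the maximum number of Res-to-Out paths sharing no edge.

Assign every edge capacity 1; by Menger, the answer equals the max flow.
Path Res→Out (+1); total 1.
Path Res→J1→Out (+1); total 2.
Path Res→J3→Out (+1); total 3.
Path Res→J6→Out (+1); total 4.
Path Res→J2→Out (+1); total 5.
Path Res→J7→Out (+1); total 6.
No residual Res→Out path; max flow = 6.
Certifying cut of size 6: {J7→Out, Res→J1, Res→J2, Res→J3, Res→J6, Res→Out}.

6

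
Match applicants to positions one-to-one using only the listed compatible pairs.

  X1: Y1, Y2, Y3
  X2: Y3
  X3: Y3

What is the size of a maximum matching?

2

Unit-capacity flow: source→left, listed edges, right→sink; max matching = max flow.
Augmenting path X1→Y1 (+1); matched 1.
Augmenting path X2→Y3 (+1); matched 2.
No augmenting path remains; maximum matching = 2.
König certificate: {X1, Y3} is a vertex cover of size 2 (every listed pair touches it), so no matching can be larger.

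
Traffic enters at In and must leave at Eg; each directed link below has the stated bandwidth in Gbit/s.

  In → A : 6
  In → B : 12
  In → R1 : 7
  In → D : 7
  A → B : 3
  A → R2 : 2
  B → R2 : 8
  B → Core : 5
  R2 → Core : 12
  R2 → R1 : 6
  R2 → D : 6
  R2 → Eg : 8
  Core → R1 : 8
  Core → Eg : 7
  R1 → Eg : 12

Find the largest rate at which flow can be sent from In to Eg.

22

Augment In→R1→Eg: bottleneck 7, flow now 7.
Augment In→A→R2→Eg: bottleneck 2, flow now 9.
Augment In→B→R2→Eg: bottleneck 6, flow now 15.
Augment In→B→Core→Eg: bottleneck 5, flow now 20.
Augment In→B→R2→Core→Eg: bottleneck 1, flow now 21.
Augment In→A→B→R2→Core→Eg: bottleneck 1, flow now 22.
No augmenting path remains; maximum flow = 22.
In the residual graph, reachable from In: {In, A, B, D}.
Min-cut edges: In→R1 (7), A→R2 (2), B→R2 (8), B→Core (5); capacity 7 + 2 + 8 + 5 = 22.
This cut is saturated, so no flow can exceed 22.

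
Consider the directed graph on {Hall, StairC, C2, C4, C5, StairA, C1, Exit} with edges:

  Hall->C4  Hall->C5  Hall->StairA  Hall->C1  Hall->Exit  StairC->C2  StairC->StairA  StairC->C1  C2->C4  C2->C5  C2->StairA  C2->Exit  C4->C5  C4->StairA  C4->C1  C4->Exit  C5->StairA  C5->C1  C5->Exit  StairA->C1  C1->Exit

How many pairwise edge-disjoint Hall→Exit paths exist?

Assign every edge capacity 1; by Menger, the answer equals the max flow.
Path Hall→Exit (+1); total 1.
Path Hall→C4→Exit (+1); total 2.
Path Hall→C5→Exit (+1); total 3.
Path Hall→C1→Exit (+1); total 4.
No residual Hall→Exit path; max flow = 4.
Certifying cut of size 4: {C1→Exit, Hall→C4, Hall→C5, Hall→Exit}.

4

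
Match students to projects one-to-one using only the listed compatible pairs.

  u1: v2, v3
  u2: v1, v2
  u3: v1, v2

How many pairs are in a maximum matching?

3

Unit-capacity flow: source→left, listed edges, right→sink; max matching = max flow.
Augmenting path u1→v2 (+1); matched 1.
Augmenting path u2→v1 (+1); matched 2.
Augmenting path u3→v2→u1→v3 (+1); matched 3.
No augmenting path remains; maximum matching = 3.
König certificate: {u1, u2, u3} is a vertex cover of size 3 (every listed pair touches it), so no matching can be larger.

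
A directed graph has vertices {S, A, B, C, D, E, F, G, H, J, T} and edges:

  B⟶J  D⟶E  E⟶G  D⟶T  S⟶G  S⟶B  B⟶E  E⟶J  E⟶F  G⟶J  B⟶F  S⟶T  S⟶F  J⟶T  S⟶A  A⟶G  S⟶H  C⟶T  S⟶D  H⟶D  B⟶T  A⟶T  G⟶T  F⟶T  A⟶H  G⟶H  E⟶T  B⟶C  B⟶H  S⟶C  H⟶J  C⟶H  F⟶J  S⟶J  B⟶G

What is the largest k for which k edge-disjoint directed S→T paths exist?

Assign every edge capacity 1; by Menger, the answer equals the max flow.
Path S→T (+1); total 1.
Path S→A→T (+1); total 2.
Path S→B→T (+1); total 3.
Path S→C→T (+1); total 4.
Path S→D→T (+1); total 5.
Path S→F→T (+1); total 6.
Path S→G→T (+1); total 7.
Path S→J→T (+1); total 8.
Path S→H→D→E→T (+1); total 9.
No residual S→T path; max flow = 9.
Certifying cut of size 9: {S→A, S→B, S→C, S→D, S→F, S→G, S→H, S→J, S→T}.

9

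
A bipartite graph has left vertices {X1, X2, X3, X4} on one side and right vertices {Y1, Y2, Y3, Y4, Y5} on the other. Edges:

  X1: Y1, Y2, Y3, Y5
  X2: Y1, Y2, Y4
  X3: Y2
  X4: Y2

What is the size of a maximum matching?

Unit-capacity flow: source→left, listed edges, right→sink; max matching = max flow.
Augmenting path X1→Y1 (+1); matched 1.
Augmenting path X2→Y2 (+1); matched 2.
Augmenting path X3→Y2→X2→Y4 (+1); matched 3.
No augmenting path remains; maximum matching = 3.
König certificate: {X1, X2, Y2} is a vertex cover of size 3 (every listed pair touches it), so no matching can be larger.

3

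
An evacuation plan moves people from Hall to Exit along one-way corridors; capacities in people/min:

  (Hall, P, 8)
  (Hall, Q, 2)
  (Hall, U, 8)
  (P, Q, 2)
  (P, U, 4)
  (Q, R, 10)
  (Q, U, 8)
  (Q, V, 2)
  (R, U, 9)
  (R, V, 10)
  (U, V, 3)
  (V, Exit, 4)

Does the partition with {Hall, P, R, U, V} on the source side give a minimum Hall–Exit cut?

No — its capacity is 8, but the minimum cut has capacity 4.

Given cut capacity: 2 + 2 + 4 = 8.
Augment Hall→Q→V→Exit: bottleneck 2, flow now 2.
Augment Hall→U→V→Exit: bottleneck 2, flow now 4.
No augmenting path remains; maximum flow = 4.
In the residual graph, reachable from Hall: {Hall, P, Q, R, U, V}.
Min-cut edges: V→Exit (4); capacity 4 = 4.
Cut capacity 8 exceeds the max flow 4, so it is not minimum.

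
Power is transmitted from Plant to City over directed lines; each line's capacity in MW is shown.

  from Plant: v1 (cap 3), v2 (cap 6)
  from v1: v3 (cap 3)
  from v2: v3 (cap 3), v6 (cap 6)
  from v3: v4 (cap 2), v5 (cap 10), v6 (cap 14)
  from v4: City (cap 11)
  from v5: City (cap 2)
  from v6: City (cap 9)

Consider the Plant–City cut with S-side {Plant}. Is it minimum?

Yes — it is a minimum cut (capacity 9).

Given cut capacity: 3 + 6 = 9.
Augment Plant→v2→v6→City: bottleneck 6, flow now 6.
Augment Plant→v1→v3→v4→City: bottleneck 2, flow now 8.
Augment Plant→v1→v3→v5→City: bottleneck 1, flow now 9.
No augmenting path remains; maximum flow = 9.
Cut capacity 9 equals the max flow, so it is a minimum cut.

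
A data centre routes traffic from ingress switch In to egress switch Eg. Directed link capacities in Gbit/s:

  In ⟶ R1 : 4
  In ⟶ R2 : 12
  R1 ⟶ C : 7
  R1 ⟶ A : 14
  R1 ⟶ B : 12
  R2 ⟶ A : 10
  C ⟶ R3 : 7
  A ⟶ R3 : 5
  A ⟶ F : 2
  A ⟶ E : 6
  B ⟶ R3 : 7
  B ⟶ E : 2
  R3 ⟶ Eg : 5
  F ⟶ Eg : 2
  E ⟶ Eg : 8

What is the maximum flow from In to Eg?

14

Augment In→R1→C→R3→Eg: bottleneck 4, flow now 4.
Augment In→R2→A→R3→Eg: bottleneck 1, flow now 5.
Augment In→R2→A→F→Eg: bottleneck 2, flow now 7.
Augment In→R2→A→E→Eg: bottleneck 6, flow now 13.
Augment In→R2→A→R3→C→R1→B→E→Eg: bottleneck 1, flow now 14. (uses reverse residual edge)
No augmenting path remains; maximum flow = 14.
In the residual graph, reachable from In: {In, R2}.
Min-cut edges: In→R1 (4), R2→A (10); capacity 4 + 10 = 14.
This cut is saturated, so no flow can exceed 14.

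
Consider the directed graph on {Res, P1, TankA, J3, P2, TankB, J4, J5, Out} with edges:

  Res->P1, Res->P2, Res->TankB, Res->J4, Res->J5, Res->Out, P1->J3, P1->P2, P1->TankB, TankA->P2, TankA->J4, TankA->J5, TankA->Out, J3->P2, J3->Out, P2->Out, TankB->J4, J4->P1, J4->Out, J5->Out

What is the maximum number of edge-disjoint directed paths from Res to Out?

Assign every edge capacity 1; by Menger, the answer equals the max flow.
Path Res→Out (+1); total 1.
Path Res→P2→Out (+1); total 2.
Path Res→J4→Out (+1); total 3.
Path Res→J5→Out (+1); total 4.
Path Res→P1→J3→Out (+1); total 5.
No residual Res→Out path; max flow = 5.
Certifying cut of size 5: {J4→Out, P1→J3, P2→Out, Res→J5, Res→Out}.

5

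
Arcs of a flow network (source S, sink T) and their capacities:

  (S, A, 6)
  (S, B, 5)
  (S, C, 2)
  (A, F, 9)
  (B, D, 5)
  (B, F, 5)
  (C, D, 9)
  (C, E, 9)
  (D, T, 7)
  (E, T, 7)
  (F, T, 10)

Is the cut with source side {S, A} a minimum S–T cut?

No — its capacity is 16, but the minimum cut has capacity 13.

Given cut capacity: 5 + 2 + 9 = 16.
Augment S→A→F→T: bottleneck 6, flow now 6.
Augment S→B→D→T: bottleneck 5, flow now 11.
Augment S→C→D→T: bottleneck 2, flow now 13.
No augmenting path remains; maximum flow = 13.
In the residual graph, reachable from S: {S}.
Min-cut edges: S→A (6), S→B (5), S→C (2); capacity 6 + 5 + 2 = 13.
Cut capacity 16 exceeds the max flow 13, so it is not minimum.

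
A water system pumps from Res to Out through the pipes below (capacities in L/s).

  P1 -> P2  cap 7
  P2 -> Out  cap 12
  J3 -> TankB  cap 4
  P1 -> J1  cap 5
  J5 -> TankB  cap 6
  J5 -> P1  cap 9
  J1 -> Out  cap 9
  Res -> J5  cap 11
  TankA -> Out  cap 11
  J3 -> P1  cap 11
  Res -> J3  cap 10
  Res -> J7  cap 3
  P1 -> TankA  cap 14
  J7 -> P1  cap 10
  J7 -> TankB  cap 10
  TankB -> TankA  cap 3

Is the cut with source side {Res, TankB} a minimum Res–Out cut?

No — its capacity is 27, but the minimum cut has capacity 23.

Given cut capacity: 10 + 3 + 11 + 3 = 27.
Augment Res→J3→TankB→TankA→Out: bottleneck 3, flow now 3.
Augment Res→J3→P1→J1→Out: bottleneck 5, flow now 8.
Augment Res→J3→P1→P2→Out: bottleneck 2, flow now 10.
Augment Res→J7→P1→P2→Out: bottleneck 3, flow now 13.
Augment Res→J5→P1→P2→Out: bottleneck 2, flow now 15.
Augment Res→J5→P1→TankA→Out: bottleneck 7, flow now 22.
Augment Res→J5→TankB→J3→P1→TankA→Out: bottleneck 1, flow now 23. (uses reverse residual edge)
No augmenting path remains; maximum flow = 23.
In the residual graph, reachable from Res: {Res, J3, J7, J5, TankB, P1, TankA}.
Min-cut edges: P1→J1 (5), P1→P2 (7), TankA→Out (11); capacity 5 + 7 + 11 = 23.
Cut capacity 27 exceeds the max flow 23, so it is not minimum.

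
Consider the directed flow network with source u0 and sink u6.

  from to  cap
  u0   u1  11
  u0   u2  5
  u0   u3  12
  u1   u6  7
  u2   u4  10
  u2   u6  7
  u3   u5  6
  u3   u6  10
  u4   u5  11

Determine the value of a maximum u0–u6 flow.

22

Augment u0→u1→u6: bottleneck 7, flow now 7.
Augment u0→u2→u6: bottleneck 5, flow now 12.
Augment u0→u3→u6: bottleneck 10, flow now 22.
No augmenting path remains; maximum flow = 22.
In the residual graph, reachable from u0: {u0, u1, u3, u5}.
Min-cut edges: u0→u2 (5), u1→u6 (7), u3→u6 (10); capacity 5 + 7 + 10 = 22.
This cut is saturated, so no flow can exceed 22.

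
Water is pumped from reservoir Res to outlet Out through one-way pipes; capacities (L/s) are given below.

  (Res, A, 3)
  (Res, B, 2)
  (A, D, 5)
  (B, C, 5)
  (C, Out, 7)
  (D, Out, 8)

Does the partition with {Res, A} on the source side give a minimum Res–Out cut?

Given cut capacity: 2 + 5 = 7.
Augment Res→A→D→Out: bottleneck 3, flow now 3.
Augment Res→B→C→Out: bottleneck 2, flow now 5.
No augmenting path remains; maximum flow = 5.
In the residual graph, reachable from Res: {Res}.
Min-cut edges: Res→A (3), Res→B (2); capacity 3 + 2 = 5.
Cut capacity 7 exceeds the max flow 5, so it is not minimum.

No — its capacity is 7, but the minimum cut has capacity 5.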